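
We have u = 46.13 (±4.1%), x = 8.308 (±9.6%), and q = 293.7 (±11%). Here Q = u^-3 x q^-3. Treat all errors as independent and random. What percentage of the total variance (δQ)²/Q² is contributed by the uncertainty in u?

(δQ/Q)² = (-3·δu/u)² + (1·δx/x)² + (-3·δq/q)²
  u term: (-3×0.0410)² = 0.0151
  x term: (1×0.0960)² = 0.00922
  q term: (-3×0.110)² = 0.109
Total = 0.133. Share from u = 0.0151/0.133 = 0.114.

11.4%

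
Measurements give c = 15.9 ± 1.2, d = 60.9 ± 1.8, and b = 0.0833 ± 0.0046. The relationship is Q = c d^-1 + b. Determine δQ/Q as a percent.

Let p = c·d^-1 = 0.261. δp/p = √((1·δc/c)² + (-1·δd/d)²) = √(0.00570 + 0.000874) = 0.0811, so δp = 0.0212.
Q = p + b: δQ = √(δp² + δb²) = √(0.000448 + 2.12e-05) = 0.0217
Q = 0.344, so δQ/Q = 0.0217/0.344 = 0.0629.

6.29%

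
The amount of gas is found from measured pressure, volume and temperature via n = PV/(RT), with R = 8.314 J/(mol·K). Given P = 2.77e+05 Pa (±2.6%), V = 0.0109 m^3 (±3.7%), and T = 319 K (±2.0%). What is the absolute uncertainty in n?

0.0563 mol

Relative error in a monomial: (δn/n)² = Σ (nᵢ · δxᵢ/xᵢ)².
  (1·δP/P)² = (1×0.0260)² = 0.000676;  (1·δV/V)² = (1×0.0370)² = 0.00137;  (-1·δT/T)² = (-1×0.0200)² = 0.000400
δn/n = √(0.00245) = 0.0494
n = 1.14 mol, so δn = 0.0494 × 1.14 = 0.0563 mol.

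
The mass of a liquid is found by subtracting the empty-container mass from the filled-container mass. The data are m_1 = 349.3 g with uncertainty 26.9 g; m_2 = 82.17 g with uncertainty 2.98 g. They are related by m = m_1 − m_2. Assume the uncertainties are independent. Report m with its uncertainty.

Each term contributes (cᵢ δxᵢ)² to (δm)²:
  (δm_1)² = 724;  (δm_2)² = 8.88
δm = √(732) = 27.1 g
m = 267.1 g.

267.1 ± 27.1 g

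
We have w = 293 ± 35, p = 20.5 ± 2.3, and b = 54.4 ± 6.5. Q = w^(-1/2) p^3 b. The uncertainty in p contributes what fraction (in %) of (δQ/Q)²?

86.4%

(δQ/Q)² = (−½·δw/w)² + (3·δp/p)² + (1·δb/b)²
  w term: (-0.5×0.119)² = 0.00357
  p term: (3×0.112)² = 0.113
  b term: (1×0.119)² = 0.0143
Total = 0.131. Share from p = 0.113/0.131 = 0.864.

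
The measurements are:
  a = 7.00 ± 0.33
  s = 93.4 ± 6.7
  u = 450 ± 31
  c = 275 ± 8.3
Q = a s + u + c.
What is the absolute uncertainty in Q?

Let p = a·s = 654. δp/p = √((1·δa/a)² + (1·δs/s)²) = √(0.00222 + 0.00515) = 0.0858, so δp = 56.1.
Q = p + u + c: δQ = √(δp² + δu² + δc²) = √(3150 + 961 + 68.9) = 64.6

64.6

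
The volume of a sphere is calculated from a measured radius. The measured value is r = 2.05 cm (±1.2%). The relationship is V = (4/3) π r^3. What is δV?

V ∝ r^3, so δV/V = |3| · δr/r = 3 × 0.0120 = 0.0360.
V = 36.1 cm^3, so δV = 0.0360 × 36.1 = 1.30 cm^3.

1.30 cm^3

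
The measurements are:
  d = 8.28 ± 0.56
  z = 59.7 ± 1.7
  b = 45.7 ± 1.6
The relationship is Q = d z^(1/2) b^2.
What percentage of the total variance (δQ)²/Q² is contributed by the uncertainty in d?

47.3%

(δQ/Q)² = (1·δd/d)² + (½·δz/z)² + (2·δb/b)²
  d term: (1×0.0676)² = 0.00457
  z term: (0.5×0.0285)² = 0.000203
  b term: (2×0.0350)² = 0.00490
Total = 0.00968. Share from d = 0.00457/0.00968 = 0.473.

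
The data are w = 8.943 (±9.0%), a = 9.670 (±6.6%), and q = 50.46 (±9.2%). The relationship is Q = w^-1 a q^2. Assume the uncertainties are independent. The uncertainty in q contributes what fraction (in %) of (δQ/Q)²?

73.1%

(δQ/Q)² = (-1·δw/w)² + (1·δa/a)² + (2·δq/q)²
  w term: (-1×0.0900)² = 0.00810
  a term: (1×0.0660)² = 0.00436
  q term: (2×0.0920)² = 0.0339
Total = 0.0463. Share from q = 0.0339/0.0463 = 0.731.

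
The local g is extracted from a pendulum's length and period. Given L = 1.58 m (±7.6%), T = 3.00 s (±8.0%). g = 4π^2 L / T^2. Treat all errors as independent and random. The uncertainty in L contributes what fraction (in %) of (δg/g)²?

18.4%

(δg/g)² = (1·δL/L)² + (-2·δT/T)²
  L term: (1×0.0760)² = 0.00578
  T term: (-2×0.0800)² = 0.0256
Total = 0.0314. Share from L = 0.00578/0.0314 = 0.184.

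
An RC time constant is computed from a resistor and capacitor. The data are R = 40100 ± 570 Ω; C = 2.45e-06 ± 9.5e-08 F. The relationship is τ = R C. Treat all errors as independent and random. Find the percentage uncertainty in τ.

4.13%

For a monomial τ ∝ R, C, fractional errors add in quadrature:
  (1·δR/R)² = (1×0.0142)² = 0.000202;  (1·δC/C)² = (1×0.0388)² = 0.00150
δτ/τ = √(0.00171) = 0.0413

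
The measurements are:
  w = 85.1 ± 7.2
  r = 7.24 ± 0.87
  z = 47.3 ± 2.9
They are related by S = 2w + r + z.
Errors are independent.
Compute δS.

S is a linear combination, so absolute uncertainties add in quadrature:
  (2·δw)² = 207;  (δr)² = 0.757;  (δz)² = 8.41
δS = √(217) = 14.7

14.7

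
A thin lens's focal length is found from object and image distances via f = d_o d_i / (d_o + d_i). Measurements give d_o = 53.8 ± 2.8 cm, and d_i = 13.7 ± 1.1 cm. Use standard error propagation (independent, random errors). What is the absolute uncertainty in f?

0.708 cm

∂f/∂d_o = (d_i/(d_o+d_i))² = 0.0412;  ∂f/∂d_i = (d_o/(d_o+d_i))² = 0.635
δf = √((∂f/∂d_o · δd_o)² + (∂f/∂d_i · δd_i)²) = √(0.0133 + 0.488) = 0.708 cm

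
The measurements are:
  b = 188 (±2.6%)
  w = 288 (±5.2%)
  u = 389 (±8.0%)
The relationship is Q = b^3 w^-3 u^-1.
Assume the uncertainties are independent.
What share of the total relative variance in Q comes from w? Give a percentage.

66.1%

(δQ/Q)² = (3·δb/b)² + (-3·δw/w)² + (-1·δu/u)²
  b term: (3×0.0260)² = 0.00608
  w term: (-3×0.0520)² = 0.0243
  u term: (-1×0.0800)² = 0.00640
Total = 0.0368. Share from w = 0.0243/0.0368 = 0.661.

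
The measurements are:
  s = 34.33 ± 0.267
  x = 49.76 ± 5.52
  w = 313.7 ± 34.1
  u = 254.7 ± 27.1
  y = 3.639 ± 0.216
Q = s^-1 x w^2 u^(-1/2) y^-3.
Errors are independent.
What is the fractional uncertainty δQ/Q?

Each factor contributes (exponent × relative error)² to (δQ/Q)²:
  (-1·δs/s)² = (-1×0.00778)² = 6.05e-05;  (1·δx/x)² = (1×0.111)² = 0.0123;  (2·δw/w)² = (2×0.109)² = 0.0473;  (−½·δu/u)² = (-0.5×0.106)² = 0.00283;  (-3·δy/y)² = (-3×0.0594)² = 0.0317
δQ/Q = √(0.0942) = 0.307

0.307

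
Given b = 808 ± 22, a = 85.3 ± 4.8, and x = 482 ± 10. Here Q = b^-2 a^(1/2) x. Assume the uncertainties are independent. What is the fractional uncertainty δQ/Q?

Each factor contributes (exponent × relative error)² to (δQ/Q)²:
  (-2·δb/b)² = (-2×0.0272)² = 0.00297;  (½·δa/a)² = (0.5×0.0563)² = 0.000792;  (1·δx/x)² = (1×0.0207)² = 0.000430
δQ/Q = √(0.00419) = 0.0647

0.0647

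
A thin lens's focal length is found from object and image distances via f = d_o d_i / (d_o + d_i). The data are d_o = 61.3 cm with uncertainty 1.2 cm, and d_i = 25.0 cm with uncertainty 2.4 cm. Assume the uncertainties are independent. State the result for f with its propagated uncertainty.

∂f/∂d_o = (d_i/(d_o+d_i))² = 0.0839;  ∂f/∂d_i = (d_o/(d_o+d_i))² = 0.505
δf = √((∂f/∂d_o · δd_o)² + (∂f/∂d_i · δd_i)²) = √(0.0101 + 1.47) = 1.22 cm
f = 17.8 cm.

17.8 ± 1.22 cm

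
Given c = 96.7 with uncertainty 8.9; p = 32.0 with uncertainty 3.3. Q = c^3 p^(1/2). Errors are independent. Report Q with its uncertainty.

(5.12 ± 1.44) × 10^6

Since Q is a product/quotient, work with relative uncertainties:
  (3·δc/c)² = (3×0.0920)² = 0.0762;  (½·δp/p)² = (0.5×0.103)² = 0.00266
δQ/Q = √(0.0789) = 0.281
Q = 5.12e+06, so δQ = 0.281 × 5.12e+06 = 1.44e+06.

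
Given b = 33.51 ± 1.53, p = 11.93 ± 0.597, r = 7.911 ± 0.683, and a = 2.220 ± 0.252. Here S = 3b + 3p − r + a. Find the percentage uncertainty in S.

Absolute uncertainties add in quadrature for a linear combination:
  (3·δb)² = 21.1;  (3·δp)² = 3.21;  (δr)² = 0.466;  (δa)² = 0.0635
δS = √(24.8) = 4.98
S = 130.6, so δS/S = 4.98/130.6 = 0.0381.

3.81%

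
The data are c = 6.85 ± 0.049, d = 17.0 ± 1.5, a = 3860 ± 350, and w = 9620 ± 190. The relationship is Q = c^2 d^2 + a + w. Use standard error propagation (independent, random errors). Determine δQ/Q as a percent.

Let p = c^2·d^2 = 13600. δp/p = √((2·δc/c)² + (2·δd/d)²) = √(0.000205 + 0.0311) = 0.177, so δp = 2400.
Q = p + a + w: δQ = √(δp² + δa² + δw²) = √(5.76e+06 + 1.22e+05 + 36100) = 2430
Q = 27000, so δQ/Q = 2430/27000 = 0.0900.

9.00%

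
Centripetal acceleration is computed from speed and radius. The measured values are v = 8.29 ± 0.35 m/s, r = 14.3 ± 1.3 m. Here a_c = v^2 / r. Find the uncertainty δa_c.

0.596 m/s^2

Since a_c is a product/quotient, work with relative uncertainties:
  (2·δv/v)² = (2×0.0422)² = 0.00713;  (-1·δr/r)² = (-1×0.0909)² = 0.00826
δa_c/a_c = √(0.0154) = 0.124
a_c = 4.81 m/s^2, so δa_c = 0.124 × 4.81 = 0.596 m/s^2.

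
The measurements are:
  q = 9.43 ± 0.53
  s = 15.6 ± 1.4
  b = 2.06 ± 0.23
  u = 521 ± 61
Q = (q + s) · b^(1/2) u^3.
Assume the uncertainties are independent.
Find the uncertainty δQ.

Let w = q + s = 25.0. δw = √(δq² + δs²) = √(0.281 + 1.96) = 1.50, so δw/w = 0.0598.
Q is then a monomial in w, b, u:
δQ/Q = √((δw/w)² + (½·δb/b)² + (3·δu/u)²) = √(0.00358 + 0.00312 + 0.123) = 0.361
Q = 5.08e+09, so δQ = 0.361 × 5.08e+09 = 1.83e+09.

1.83e+09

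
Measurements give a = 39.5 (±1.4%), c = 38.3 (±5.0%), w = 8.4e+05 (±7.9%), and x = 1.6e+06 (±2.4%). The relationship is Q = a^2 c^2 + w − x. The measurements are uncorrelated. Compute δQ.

Let p = a^2·c^2 = 2.29e+06. δp/p = √((2·δa/a)² + (2·δc/c)²) = √(0.000784 + 0.0100) = 0.104, so δp = 2.38e+05.
Q = p + w − x: δQ = √(δp² + δw² + δx²) = √(5.65e+10 + 4.4e+09 + 1.47e+09) = 2.5e+05

2.5e+05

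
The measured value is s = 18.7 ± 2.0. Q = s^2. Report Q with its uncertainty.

350 ± 74.8

Q ∝ s^2, so δQ/Q = |2| · δs/s = 2 × 0.107 = 0.214.
Q = 350, so δQ = 0.214 × 350 = 74.8.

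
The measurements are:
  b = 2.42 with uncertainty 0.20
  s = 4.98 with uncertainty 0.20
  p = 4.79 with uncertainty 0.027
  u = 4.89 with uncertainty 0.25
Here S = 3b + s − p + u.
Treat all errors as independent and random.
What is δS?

Each term contributes (cᵢ δxᵢ)² to (δS)²:
  (3·δb)² = 0.360;  (δs)² = 0.0400;  (δp)² = 0.000729;  (δu)² = 0.0625
δS = √(0.463) = 0.681

0.681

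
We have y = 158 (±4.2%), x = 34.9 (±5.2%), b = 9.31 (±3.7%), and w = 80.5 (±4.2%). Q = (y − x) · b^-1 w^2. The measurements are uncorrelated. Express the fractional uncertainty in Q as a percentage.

10.7%

Let u = y − x = 123. δu = √(δy² + δx²) = √(44.0 + 3.29) = 6.88, so δu/u = 0.0559.
Q is then a monomial in u, b, w:
δQ/Q = √((δu/u)² + (-1·δb/b)² + (2·δw/w)²) = √(0.00312 + 0.00137 + 0.00706) = 0.107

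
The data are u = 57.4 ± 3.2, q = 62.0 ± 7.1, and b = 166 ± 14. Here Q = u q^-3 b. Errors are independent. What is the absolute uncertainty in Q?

0.0143

Q is a product of powers, so relative uncertainties combine in quadrature:
  (1·δu/u)² = (1×0.0557)² = 0.00311;  (-3·δq/q)² = (-3×0.115)² = 0.118;  (1·δb/b)² = (1×0.0843)² = 0.00711
δQ/Q = √(0.128) = 0.358
Q = 0.0400, so δQ = 0.358 × 0.0400 = 0.0143.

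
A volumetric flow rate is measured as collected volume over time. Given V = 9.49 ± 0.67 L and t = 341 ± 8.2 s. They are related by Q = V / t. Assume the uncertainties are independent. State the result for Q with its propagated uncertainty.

0.0278 ± 0.00208 L/s

Relative error in a monomial: (δQ/Q)² = Σ (nᵢ · δxᵢ/xᵢ)².
  (1·δV/V)² = (1×0.0706)² = 0.00498;  (-1·δt/t)² = (-1×0.0240)² = 0.000578
δQ/Q = √(0.00556) = 0.0746
Q = 0.0278 L/s, so δQ = 0.0746 × 0.0278 = 0.00208 L/s.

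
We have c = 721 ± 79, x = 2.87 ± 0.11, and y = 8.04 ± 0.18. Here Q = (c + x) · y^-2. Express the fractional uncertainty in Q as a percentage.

11.8%

Let u = c + x = 724. δu = √(δc² + δx²) = √(6240 + 0.0121) = 79.0, so δu/u = 0.109.
Q is then a monomial in u, y:
δQ/Q = √((δu/u)² + (-2·δy/y)²) = √(0.0119 + 0.00200) = 0.118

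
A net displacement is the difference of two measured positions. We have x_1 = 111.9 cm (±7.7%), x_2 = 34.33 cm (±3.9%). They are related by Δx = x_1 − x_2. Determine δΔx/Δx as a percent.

11.2%

Sums and differences: (δΔx)² = Σ (cᵢ δxᵢ)².
  (δx_1)² = 74.2;  (δx_2)² = 1.79
δΔx = √(76.0) = 8.72 cm
Δx = 77.57 cm, so δΔx/Δx = 8.72/77.57 = 0.112.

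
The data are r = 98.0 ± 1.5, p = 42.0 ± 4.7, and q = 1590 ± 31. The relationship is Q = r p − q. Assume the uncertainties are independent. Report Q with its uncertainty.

2530 ± 466

Let w = r·p = 4120. δw/w = √((1·δr/r)² + (1·δp/p)²) = √(0.000234 + 0.0125) = 0.113, so δw = 465.
Q = w − q: δQ = √(δw² + δq²) = √(2.16e+05 + 961) = 466
Q = 2530.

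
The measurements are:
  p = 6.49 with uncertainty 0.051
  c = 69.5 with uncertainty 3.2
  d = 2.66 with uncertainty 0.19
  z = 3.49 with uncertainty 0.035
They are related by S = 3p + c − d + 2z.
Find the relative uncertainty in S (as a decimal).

0.0344

For a sum/difference, combine absolute errors in quadrature:
  (3·δp)² = 0.0234;  (δc)² = 10.2;  (δd)² = 0.0361;  (2·δz)² = 0.00490
δS = √(10.3) = 3.21
S = 93.3, so δS/S = 3.21/93.3 = 0.0344.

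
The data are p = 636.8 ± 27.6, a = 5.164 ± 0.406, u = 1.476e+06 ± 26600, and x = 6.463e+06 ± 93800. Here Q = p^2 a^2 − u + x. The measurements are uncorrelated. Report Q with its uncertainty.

Let w = p^2·a^2 = 1.081e+07. δw/w = √((2·δp/p)² + (2·δa/a)²) = √(0.00751 + 0.0247) = 0.180, so δw = 1.94e+06.
Q = w − u + x: δQ = √(δw² + δu² + δx²) = √(3.77e+12 + 7.08e+08 + 8.8e+09) = 1.94e+06
Q = 1.58e+07.

(1.580 ± 0.194) × 10^7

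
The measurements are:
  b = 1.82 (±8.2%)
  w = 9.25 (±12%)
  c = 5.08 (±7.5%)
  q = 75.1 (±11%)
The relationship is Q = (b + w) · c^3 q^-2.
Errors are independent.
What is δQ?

0.0851

Let u = b + w = 11.1. δu = √(δb² + δw²) = √(0.0223 + 1.23) = 1.12, so δu/u = 0.101.
Q is then a monomial in u, c, q:
δQ/Q = √((δu/u)² + (3·δc/c)² + (-2·δq/q)²) = √(0.0102 + 0.0506 + 0.0484) = 0.331
Q = 0.257, so δQ = 0.331 × 0.257 = 0.0851.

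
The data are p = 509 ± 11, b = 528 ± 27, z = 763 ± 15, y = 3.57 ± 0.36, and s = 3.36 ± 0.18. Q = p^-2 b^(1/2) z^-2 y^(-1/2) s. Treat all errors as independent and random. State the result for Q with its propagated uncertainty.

Since Q is a product/quotient, work with relative uncertainties:
  (-2·δp/p)² = (-2×0.0216)² = 0.00187;  (½·δb/b)² = (0.5×0.0511)² = 0.000654;  (-2·δz/z)² = (-2×0.0197)² = 0.00155;  (−½·δy/y)² = (-0.5×0.101)² = 0.00254;  (1·δs/s)² = (1×0.0536)² = 0.00287
δQ/Q = √(0.00948) = 0.0974
Q = 2.71e-10, so δQ = 0.0974 × 2.71e-10 = 2.64e-11.

(2.71 ± 0.264) × 10^-10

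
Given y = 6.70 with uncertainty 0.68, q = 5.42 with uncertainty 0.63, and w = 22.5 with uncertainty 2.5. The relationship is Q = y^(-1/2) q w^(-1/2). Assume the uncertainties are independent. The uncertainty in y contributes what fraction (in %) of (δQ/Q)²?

(δQ/Q)² = (−½·δy/y)² + (1·δq/q)² + (−½·δw/w)²
  y term: (-0.5×0.101)² = 0.00258
  q term: (1×0.116)² = 0.0135
  w term: (-0.5×0.111)² = 0.00309
Total = 0.0192. Share from y = 0.00258/0.0192 = 0.134.

13.4%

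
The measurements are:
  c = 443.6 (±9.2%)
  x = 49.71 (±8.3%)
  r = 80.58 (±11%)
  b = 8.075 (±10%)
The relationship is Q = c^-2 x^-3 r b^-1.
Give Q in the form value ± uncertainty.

Products/powers → add relative errors in quadrature, weighted by exponent:
  (-2·δc/c)² = (-2×0.0920)² = 0.0339;  (-3·δx/x)² = (-3×0.0830)² = 0.0620;  (1·δr/r)² = (1×0.110)² = 0.0121;  (-1·δb/b)² = (-1×0.100)² = 0.0100
δQ/Q = √(0.118) = 0.343
Q = 4.128e-10, so δQ = 0.343 × 4.128e-10 = 1.42e-10.

(4.128 ± 1.42) × 10^-10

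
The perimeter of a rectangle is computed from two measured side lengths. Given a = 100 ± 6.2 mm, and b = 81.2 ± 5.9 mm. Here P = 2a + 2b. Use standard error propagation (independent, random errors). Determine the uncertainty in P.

17.1 mm

For a sum/difference, combine absolute errors in quadrature:
  (2·δa)² = 154;  (2·δb)² = 139
δP = √(293) = 17.1 mm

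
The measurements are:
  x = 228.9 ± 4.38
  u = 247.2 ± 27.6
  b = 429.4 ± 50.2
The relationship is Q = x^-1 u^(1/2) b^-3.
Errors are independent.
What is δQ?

3.09e-10

Relative error in a monomial: (δQ/Q)² = Σ (nᵢ · δxᵢ/xᵢ)².
  (-1·δx/x)² = (-1×0.0191)² = 0.000366;  (½·δu/u)² = (0.5×0.112)² = 0.00312;  (-3·δb/b)² = (-3×0.117)² = 0.123
δQ/Q = √(0.126) = 0.356
Q = 8.675e-10, so δQ = 0.356 × 8.675e-10 = 3.09e-10.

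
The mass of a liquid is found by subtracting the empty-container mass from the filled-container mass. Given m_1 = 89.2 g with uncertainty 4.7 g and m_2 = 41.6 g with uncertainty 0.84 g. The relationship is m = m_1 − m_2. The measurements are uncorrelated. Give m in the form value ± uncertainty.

47.6 ± 4.77 g

m is a linear combination, so absolute uncertainties add in quadrature:
  (δm_1)² = 22.1;  (δm_2)² = 0.706
δm = √(22.8) = 4.77 g
m = 47.6 g.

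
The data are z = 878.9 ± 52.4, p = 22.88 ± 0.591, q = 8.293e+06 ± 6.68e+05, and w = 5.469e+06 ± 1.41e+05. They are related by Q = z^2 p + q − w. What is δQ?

2.26e+06

Let h = z^2·p = 1.767e+07. δh/h = √((2·δz/z)² + (1·δp/p)²) = √(0.0142 + 0.000667) = 0.122, so δh = 2.16e+06.
Q = h + q − w: δQ = √(δh² + δq² + δw²) = √(4.65e+12 + 4.46e+11 + 1.99e+10) = 2.26e+06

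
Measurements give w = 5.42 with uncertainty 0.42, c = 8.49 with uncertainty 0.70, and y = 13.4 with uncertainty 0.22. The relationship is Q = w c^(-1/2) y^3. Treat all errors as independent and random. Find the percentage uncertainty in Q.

10.1%

Products/powers → add relative errors in quadrature, weighted by exponent:
  (1·δw/w)² = (1×0.0775)² = 0.00600;  (−½·δc/c)² = (-0.5×0.0824)² = 0.00170;  (3·δy/y)² = (3×0.0164)² = 0.00243
δQ/Q = √(0.0101) = 0.101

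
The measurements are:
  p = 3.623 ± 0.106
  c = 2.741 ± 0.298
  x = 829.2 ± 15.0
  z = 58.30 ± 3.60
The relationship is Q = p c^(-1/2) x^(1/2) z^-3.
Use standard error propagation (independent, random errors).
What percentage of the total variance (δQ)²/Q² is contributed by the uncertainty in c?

(δQ/Q)² = (1·δp/p)² + (−½·δc/c)² + (½·δx/x)² + (-3·δz/z)²
  p term: (1×0.0293)² = 0.000856
  c term: (-0.5×0.109)² = 0.00295
  x term: (0.5×0.0181)² = 8.18e-05
  z term: (-3×0.0617)² = 0.0343
Total = 0.0382. Share from c = 0.00295/0.0382 = 0.0773.

7.73%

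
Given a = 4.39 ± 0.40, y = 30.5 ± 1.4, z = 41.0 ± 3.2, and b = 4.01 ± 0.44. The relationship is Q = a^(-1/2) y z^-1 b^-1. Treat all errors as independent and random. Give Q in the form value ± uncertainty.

Q is a product of powers, so relative uncertainties combine in quadrature:
  (−½·δa/a)² = (-0.5×0.0911)² = 0.00208;  (1·δy/y)² = (1×0.0459)² = 0.00211;  (-1·δz/z)² = (-1×0.0780)² = 0.00609;  (-1·δb/b)² = (-1×0.110)² = 0.0120
δQ/Q = √(0.0223) = 0.149
Q = 0.0885, so δQ = 0.149 × 0.0885 = 0.0132.

0.0885 ± 0.0132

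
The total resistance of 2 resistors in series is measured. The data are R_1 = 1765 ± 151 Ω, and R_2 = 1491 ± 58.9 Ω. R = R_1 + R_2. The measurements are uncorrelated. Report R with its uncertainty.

3256 ± 162 Ω

Each term contributes (cᵢ δxᵢ)² to (δR)²:
  (δR_1)² = 22800;  (δR_2)² = 3470
δR = √(26300) = 162 Ω
R = 3256 Ω.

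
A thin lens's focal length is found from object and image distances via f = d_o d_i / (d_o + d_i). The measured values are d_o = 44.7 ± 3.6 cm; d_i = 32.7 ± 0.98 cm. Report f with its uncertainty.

18.9 ± 0.721 cm

∂f/∂d_o = (d_i/(d_o+d_i))² = 0.178;  ∂f/∂d_i = (d_o/(d_o+d_i))² = 0.334
δf = √((∂f/∂d_o · δd_o)² + (∂f/∂d_i · δd_i)²) = √(0.413 + 0.107) = 0.721 cm
f = 18.9 cm.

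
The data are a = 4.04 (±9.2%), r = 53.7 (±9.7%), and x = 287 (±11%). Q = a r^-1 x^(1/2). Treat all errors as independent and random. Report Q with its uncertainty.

1.27 ± 0.184

Since Q is a product/quotient, work with relative uncertainties:
  (1·δa/a)² = (1×0.0920)² = 0.00846;  (-1·δr/r)² = (-1×0.0970)² = 0.00941;  (½·δx/x)² = (0.5×0.110)² = 0.00302
δQ/Q = √(0.0209) = 0.145
Q = 1.27, so δQ = 0.145 × 1.27 = 0.184.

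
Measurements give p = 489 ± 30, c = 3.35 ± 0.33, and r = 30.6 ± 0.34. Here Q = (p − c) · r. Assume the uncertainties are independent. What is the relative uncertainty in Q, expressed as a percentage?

Let u = p − c = 486. δu = √(δp² + δc²) = √(900 + 0.109) = 30.0, so δu/u = 0.0618.
Q is then a monomial in u, r:
δQ/Q = √((δu/u)² + (1·δr/r)²) = √(0.00382 + 0.000123) = 0.0628

6.28%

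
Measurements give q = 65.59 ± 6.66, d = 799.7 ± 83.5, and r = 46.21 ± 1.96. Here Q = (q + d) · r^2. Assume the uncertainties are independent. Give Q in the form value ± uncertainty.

(1.848 ± 0.238) × 10^6

Let u = q + d = 865.3. δu = √(δq² + δd²) = √(44.4 + 6970) = 83.8, so δu/u = 0.0968.
Q is then a monomial in u, r:
δQ/Q = √((δu/u)² + (2·δr/r)²) = √(0.00937 + 0.00720) = 0.129
Q = 1.848e+06, so δQ = 0.129 × 1.848e+06 = 2.38e+05.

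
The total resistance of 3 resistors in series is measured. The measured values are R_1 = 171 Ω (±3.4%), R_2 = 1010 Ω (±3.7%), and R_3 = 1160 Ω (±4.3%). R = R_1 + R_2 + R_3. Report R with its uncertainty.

2340 ± 62.6 Ω

For a sum/difference, combine absolute errors in quadrature:
  (δR_1)² = 33.8;  (δR_2)² = 1400;  (δR_3)² = 2490
δR = √(3920) = 62.6 Ω
R = 2340 Ω.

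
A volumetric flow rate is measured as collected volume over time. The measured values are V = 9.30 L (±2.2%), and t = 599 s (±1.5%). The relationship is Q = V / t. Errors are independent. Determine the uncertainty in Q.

Each factor contributes (exponent × relative error)² to (δQ/Q)²:
  (1·δV/V)² = (1×0.0220)² = 0.000484;  (-1·δt/t)² = (-1×0.0150)² = 0.000225
δQ/Q = √(0.000709) = 0.0266
Q = 0.0155 L/s, so δQ = 0.0266 × 0.0155 = 0.000413 L/s.

0.000413 L/s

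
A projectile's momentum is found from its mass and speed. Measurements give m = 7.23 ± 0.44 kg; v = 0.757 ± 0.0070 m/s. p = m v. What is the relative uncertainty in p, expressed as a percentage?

Relative error in a monomial: (δp/p)² = Σ (nᵢ · δxᵢ/xᵢ)².
  (1·δm/m)² = (1×0.0609)² = 0.00370;  (1·δv/v)² = (1×0.00925)² = 8.55e-05
δp/p = √(0.00379) = 0.0616

6.16%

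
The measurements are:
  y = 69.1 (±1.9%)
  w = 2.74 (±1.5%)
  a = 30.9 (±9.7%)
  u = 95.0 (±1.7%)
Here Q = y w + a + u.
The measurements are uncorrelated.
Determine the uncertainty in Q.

5.71

Let p = y·w = 189. δp/p = √((1·δy/y)² + (1·δw/w)²) = √(0.000361 + 0.000225) = 0.0242, so δp = 4.58.
Q = p + a + u: δQ = √(δp² + δa² + δu²) = √(21.0 + 8.98 + 2.61) = 5.71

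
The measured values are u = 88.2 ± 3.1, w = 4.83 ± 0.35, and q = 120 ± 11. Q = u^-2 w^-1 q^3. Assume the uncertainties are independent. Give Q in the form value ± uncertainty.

Relative error in a monomial: (δQ/Q)² = Σ (nᵢ · δxᵢ/xᵢ)².
  (-2·δu/u)² = (-2×0.0351)² = 0.00494;  (-1·δw/w)² = (-1×0.0725)² = 0.00525;  (3·δq/q)² = (3×0.0917)² = 0.0756
δQ/Q = √(0.0858) = 0.293
Q = 46.0, so δQ = 0.293 × 46.0 = 13.5.

46.0 ± 13.5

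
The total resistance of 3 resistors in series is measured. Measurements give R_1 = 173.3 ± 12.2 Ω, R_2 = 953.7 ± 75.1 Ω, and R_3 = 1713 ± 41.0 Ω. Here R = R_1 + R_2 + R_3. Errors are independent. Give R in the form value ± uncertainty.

R is a linear combination, so absolute uncertainties add in quadrature:
  (δR_1)² = 149;  (δR_2)² = 5640;  (δR_3)² = 1680
δR = √(7470) = 86.4 Ω
R = 2840 Ω.

2840 ± 86.4 Ω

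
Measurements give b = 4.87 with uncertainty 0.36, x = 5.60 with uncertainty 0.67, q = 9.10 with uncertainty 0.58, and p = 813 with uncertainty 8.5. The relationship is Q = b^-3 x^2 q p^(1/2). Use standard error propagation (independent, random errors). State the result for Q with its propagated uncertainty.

Q is a product of powers, so relative uncertainties combine in quadrature:
  (-3·δb/b)² = (-3×0.0739)² = 0.0492;  (2·δx/x)² = (2×0.120)² = 0.0573;  (1·δq/q)² = (1×0.0637)² = 0.00406;  (½·δp/p)² = (0.5×0.0105)² = 2.73e-05
δQ/Q = √(0.111) = 0.332
Q = 70.4, so δQ = 0.332 × 70.4 = 23.4.

70.4 ± 23.4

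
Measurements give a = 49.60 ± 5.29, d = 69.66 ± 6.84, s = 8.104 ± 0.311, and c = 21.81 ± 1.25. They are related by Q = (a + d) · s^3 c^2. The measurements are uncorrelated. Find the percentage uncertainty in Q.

17.8%

Let u = a + d = 119.3. δu = √(δa² + δd²) = √(28.0 + 46.8) = 8.65, so δu/u = 0.0725.
Q is then a monomial in u, s, c:
δQ/Q = √((δu/u)² + (3·δs/s)² + (2·δc/c)²) = √(0.00526 + 0.0133 + 0.0131) = 0.178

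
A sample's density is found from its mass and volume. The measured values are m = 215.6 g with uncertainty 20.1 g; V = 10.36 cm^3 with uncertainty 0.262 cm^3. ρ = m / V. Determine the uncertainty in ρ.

Relative error in a monomial: (δρ/ρ)² = Σ (nᵢ · δxᵢ/xᵢ)².
  (1·δm/m)² = (1×0.0932)² = 0.00869;  (-1·δV/V)² = (-1×0.0253)² = 0.000640
δρ/ρ = √(0.00933) = 0.0966
ρ = 20.81 g/cm^3, so δρ = 0.0966 × 20.81 = 2.01 g/cm^3.

2.01 g/cm^3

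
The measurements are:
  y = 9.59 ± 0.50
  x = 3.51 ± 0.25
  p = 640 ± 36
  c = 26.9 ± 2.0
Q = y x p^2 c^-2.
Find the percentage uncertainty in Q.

Products/powers → add relative errors in quadrature, weighted by exponent:
  (1·δy/y)² = (1×0.0521)² = 0.00272;  (1·δx/x)² = (1×0.0712)² = 0.00507;  (2·δp/p)² = (2×0.0563)² = 0.0127;  (-2·δc/c)² = (-2×0.0743)² = 0.0221
δQ/Q = √(0.0426) = 0.206

20.6%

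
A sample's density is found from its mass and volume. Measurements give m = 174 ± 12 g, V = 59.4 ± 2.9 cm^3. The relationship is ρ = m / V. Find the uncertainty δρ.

0.248 g/cm^3

Since ρ is a product/quotient, work with relative uncertainties:
  (1·δm/m)² = (1×0.0690)² = 0.00476;  (-1·δV/V)² = (-1×0.0488)² = 0.00238
δρ/ρ = √(0.00714) = 0.0845
ρ = 2.93 g/cm^3, so δρ = 0.0845 × 2.93 = 0.248 g/cm^3.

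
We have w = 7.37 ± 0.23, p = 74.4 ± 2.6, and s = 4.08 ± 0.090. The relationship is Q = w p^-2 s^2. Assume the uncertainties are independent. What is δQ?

Each factor contributes (exponent × relative error)² to (δQ/Q)²:
  (1·δw/w)² = (1×0.0312)² = 0.000974;  (-2·δp/p)² = (-2×0.0349)² = 0.00488;  (2·δs/s)² = (2×0.0221)² = 0.00195
δQ/Q = √(0.00781) = 0.0883
Q = 0.0222, so δQ = 0.0883 × 0.0222 = 0.00196.

0.00196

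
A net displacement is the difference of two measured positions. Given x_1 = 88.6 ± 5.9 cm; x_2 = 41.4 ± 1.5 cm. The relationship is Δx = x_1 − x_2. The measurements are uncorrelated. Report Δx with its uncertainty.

Each term contributes (cᵢ δxᵢ)² to (δΔx)²:
  (δx_1)² = 34.8;  (δx_2)² = 2.25
δΔx = √(37.1) = 6.09 cm
Δx = 47.2 cm.

47.2 ± 6.09 cm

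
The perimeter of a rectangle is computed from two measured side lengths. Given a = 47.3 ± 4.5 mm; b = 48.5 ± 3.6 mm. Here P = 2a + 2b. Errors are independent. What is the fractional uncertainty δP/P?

Each term contributes (cᵢ δxᵢ)² to (δP)²:
  (2·δa)² = 81.0;  (2·δb)² = 51.8
δP = √(133) = 11.5 mm
P = 192 mm, so δP/P = 11.5/192 = 0.0602.

0.0602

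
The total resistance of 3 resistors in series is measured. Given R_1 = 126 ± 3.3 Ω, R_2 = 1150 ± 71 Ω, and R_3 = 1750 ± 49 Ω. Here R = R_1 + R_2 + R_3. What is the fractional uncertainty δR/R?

0.0285

Absolute uncertainties add in quadrature for a linear combination:
  (δR_1)² = 10.9;  (δR_2)² = 5040;  (δR_3)² = 2400
δR = √(7450) = 86.3 Ω
R = 3030 Ω, so δR/R = 86.3/3030 = 0.0285.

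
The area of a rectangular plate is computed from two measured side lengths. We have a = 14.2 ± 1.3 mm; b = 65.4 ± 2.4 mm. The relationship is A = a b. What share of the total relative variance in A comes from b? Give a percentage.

13.8%

(δA/A)² = (1·δa/a)² + (1·δb/b)²
  a term: (1×0.0915)² = 0.00838
  b term: (1×0.0367)² = 0.00135
Total = 0.00973. Share from b = 0.00135/0.00973 = 0.138.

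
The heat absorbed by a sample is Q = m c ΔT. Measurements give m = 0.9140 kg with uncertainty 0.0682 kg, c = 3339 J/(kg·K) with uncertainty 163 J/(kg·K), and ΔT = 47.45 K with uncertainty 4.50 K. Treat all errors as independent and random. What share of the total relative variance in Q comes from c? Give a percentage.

14.1%

(δQ/Q)² = (1·δm/m)² + (1·δc/c)² + (1·δΔT/ΔT)²
  m term: (1×0.0746)² = 0.00557
  c term: (1×0.0488)² = 0.00238
  ΔT term: (1×0.0948)² = 0.00899
Total = 0.0169. Share from c = 0.00238/0.0169 = 0.141.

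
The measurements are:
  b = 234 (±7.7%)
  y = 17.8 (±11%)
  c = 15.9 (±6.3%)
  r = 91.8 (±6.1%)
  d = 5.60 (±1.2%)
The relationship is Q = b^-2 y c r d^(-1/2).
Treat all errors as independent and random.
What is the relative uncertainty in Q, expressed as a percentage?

Since Q is a product/quotient, work with relative uncertainties:
  (-2·δb/b)² = (-2×0.0770)² = 0.0237;  (1·δy/y)² = (1×0.110)² = 0.0121;  (1·δc/c)² = (1×0.0630)² = 0.00397;  (1·δr/r)² = (1×0.0610)² = 0.00372;  (−½·δd/d)² = (-0.5×0.0120)² = 3.6e-05
δQ/Q = √(0.0435) = 0.209

20.9%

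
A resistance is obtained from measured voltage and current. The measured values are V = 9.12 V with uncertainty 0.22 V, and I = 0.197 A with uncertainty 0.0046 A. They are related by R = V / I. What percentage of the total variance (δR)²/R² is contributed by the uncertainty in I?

(δR/R)² = (1·δV/V)² + (-1·δI/I)²
  V term: (1×0.0241)² = 0.000582
  I term: (-1×0.0234)² = 0.000545
Total = 0.00113. Share from I = 0.000545/0.00113 = 0.484.

48.4%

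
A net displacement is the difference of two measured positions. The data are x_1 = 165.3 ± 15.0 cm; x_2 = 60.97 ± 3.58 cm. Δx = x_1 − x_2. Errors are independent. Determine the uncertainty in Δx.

Each term contributes (cᵢ δxᵢ)² to (δΔx)²:
  (δx_1)² = 225;  (δx_2)² = 12.8
δΔx = √(238) = 15.4 cm

15.4 cm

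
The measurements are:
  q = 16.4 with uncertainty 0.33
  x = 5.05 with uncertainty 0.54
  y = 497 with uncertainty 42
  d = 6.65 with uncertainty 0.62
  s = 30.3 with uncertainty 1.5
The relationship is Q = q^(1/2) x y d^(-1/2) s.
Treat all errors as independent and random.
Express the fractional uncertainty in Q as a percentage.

15.3%

Each factor contributes (exponent × relative error)² to (δQ/Q)²:
  (½·δq/q)² = (0.5×0.0201)² = 0.000101;  (1·δx/x)² = (1×0.107)² = 0.0114;  (1·δy/y)² = (1×0.0845)² = 0.00714;  (−½·δd/d)² = (-0.5×0.0932)² = 0.00217;  (1·δs/s)² = (1×0.0495)² = 0.00245
δQ/Q = √(0.0233) = 0.153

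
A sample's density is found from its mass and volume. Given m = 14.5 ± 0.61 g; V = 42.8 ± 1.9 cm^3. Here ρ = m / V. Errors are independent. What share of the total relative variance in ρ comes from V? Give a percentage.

(δρ/ρ)² = (1·δm/m)² + (-1·δV/V)²
  m term: (1×0.0421)² = 0.00177
  V term: (-1×0.0444)² = 0.00197
Total = 0.00374. Share from V = 0.00197/0.00374 = 0.527.

52.7%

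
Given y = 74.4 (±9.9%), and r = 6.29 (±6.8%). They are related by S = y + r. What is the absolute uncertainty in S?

S is a linear combination, so absolute uncertainties add in quadrature:
  (δy)² = 54.3;  (δr)² = 0.183
δS = √(54.4) = 7.38

7.38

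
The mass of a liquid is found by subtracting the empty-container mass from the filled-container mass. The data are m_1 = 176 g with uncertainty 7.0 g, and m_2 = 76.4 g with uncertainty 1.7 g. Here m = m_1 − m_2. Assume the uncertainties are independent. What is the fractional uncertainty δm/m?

Sums and differences: (δm)² = Σ (cᵢ δxᵢ)².
  (δm_1)² = 49.0;  (δm_2)² = 2.89
δm = √(51.9) = 7.20 g
m = 99.6 g, so δm/m = 7.20/99.6 = 0.0723.

0.0723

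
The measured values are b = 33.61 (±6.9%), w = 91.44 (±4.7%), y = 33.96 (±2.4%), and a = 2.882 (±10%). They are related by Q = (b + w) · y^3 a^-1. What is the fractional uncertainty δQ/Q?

Let u = b + w = 125.0. δu = √(δb² + δw²) = √(5.38 + 18.5) = 4.88, so δu/u = 0.0391.
Q is then a monomial in u, y, a:
δQ/Q = √((δu/u)² + (3·δy/y)² + (-1·δa/a)²) = √(0.00153 + 0.00518 + 0.0100) = 0.129

0.129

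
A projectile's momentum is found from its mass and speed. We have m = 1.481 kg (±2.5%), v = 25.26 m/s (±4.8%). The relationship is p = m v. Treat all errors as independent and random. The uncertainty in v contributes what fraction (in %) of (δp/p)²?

(δp/p)² = (1·δm/m)² + (1·δv/v)²
  m term: (1×0.0250)² = 0.000625
  v term: (1×0.0480)² = 0.00230
Total = 0.00293. Share from v = 0.00230/0.00293 = 0.787.

78.7%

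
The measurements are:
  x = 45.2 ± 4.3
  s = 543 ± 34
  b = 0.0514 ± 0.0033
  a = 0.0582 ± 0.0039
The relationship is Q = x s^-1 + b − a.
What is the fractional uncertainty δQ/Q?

0.141

Let p = x·s^-1 = 0.0832. δp/p = √((1·δx/x)² + (-1·δs/s)²) = √(0.00905 + 0.00392) = 0.114, so δp = 0.00948.
Q = p + b − a: δQ = √(δp² + δb² + δa²) = √(8.99e-05 + 1.09e-05 + 1.52e-05) = 0.0108
Q = 0.0764, so δQ/Q = 0.0108/0.0764 = 0.141.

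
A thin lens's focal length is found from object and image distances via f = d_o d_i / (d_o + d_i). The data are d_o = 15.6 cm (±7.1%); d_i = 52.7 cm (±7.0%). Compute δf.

0.687 cm

∂f/∂d_o = (d_i/(d_o+d_i))² = 0.595;  ∂f/∂d_i = (d_o/(d_o+d_i))² = 0.0522
δf = √((∂f/∂d_o · δd_o)² + (∂f/∂d_i · δd_i)²) = √(0.435 + 0.0370) = 0.687 cm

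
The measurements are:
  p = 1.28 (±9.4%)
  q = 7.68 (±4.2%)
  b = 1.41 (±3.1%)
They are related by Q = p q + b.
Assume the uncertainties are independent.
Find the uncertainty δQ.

Let w = p·q = 9.83. δw/w = √((1·δp/p)² + (1·δq/q)²) = √(0.00884 + 0.00176) = 0.103, so δw = 1.01.
Q = w + b: δQ = √(δw² + δb²) = √(1.02 + 0.00191) = 1.01

1.01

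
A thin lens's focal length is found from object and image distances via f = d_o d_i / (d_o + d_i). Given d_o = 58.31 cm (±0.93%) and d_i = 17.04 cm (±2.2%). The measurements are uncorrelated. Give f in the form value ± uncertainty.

13.19 ± 0.226 cm

∂f/∂d_o = (d_i/(d_o+d_i))² = 0.0511;  ∂f/∂d_i = (d_o/(d_o+d_i))² = 0.599
δf = √((∂f/∂d_o · δd_o)² + (∂f/∂d_i · δd_i)²) = √(0.000769 + 0.0504) = 0.226 cm
f = 13.19 cm.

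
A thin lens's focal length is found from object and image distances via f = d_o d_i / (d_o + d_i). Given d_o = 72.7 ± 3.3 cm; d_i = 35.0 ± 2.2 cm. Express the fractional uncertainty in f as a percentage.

4.49%

∂f/∂d_o = (d_i/(d_o+d_i))² = 0.106;  ∂f/∂d_i = (d_o/(d_o+d_i))² = 0.456
δf = √((∂f/∂d_o · δd_o)² + (∂f/∂d_i · δd_i)²) = √(0.121 + 1.00) = 1.06 cm
f = 23.6 cm, so δf/f = 1.06/23.6 = 0.0449.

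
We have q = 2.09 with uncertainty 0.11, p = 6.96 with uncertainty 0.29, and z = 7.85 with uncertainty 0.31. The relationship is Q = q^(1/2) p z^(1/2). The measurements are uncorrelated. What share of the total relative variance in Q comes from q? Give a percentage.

24.6%

(δQ/Q)² = (½·δq/q)² + (1·δp/p)² + (½·δz/z)²
  q term: (0.5×0.0526)² = 0.000693
  p term: (1×0.0417)² = 0.00174
  z term: (0.5×0.0395)² = 0.000390
Total = 0.00282. Share from q = 0.000693/0.00282 = 0.246.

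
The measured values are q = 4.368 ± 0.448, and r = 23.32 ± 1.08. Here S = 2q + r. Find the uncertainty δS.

1.40

For a sum/difference, combine absolute errors in quadrature:
  (2·δq)² = 0.803;  (δr)² = 1.17
δS = √(1.97) = 1.40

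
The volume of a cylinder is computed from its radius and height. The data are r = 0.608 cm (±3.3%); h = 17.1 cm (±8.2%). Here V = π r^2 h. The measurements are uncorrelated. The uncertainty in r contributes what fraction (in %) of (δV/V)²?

39.3%

(δV/V)² = (2·δr/r)² + (1·δh/h)²
  r term: (2×0.0330)² = 0.00436
  h term: (1×0.0820)² = 0.00672
Total = 0.0111. Share from r = 0.00436/0.0111 = 0.393.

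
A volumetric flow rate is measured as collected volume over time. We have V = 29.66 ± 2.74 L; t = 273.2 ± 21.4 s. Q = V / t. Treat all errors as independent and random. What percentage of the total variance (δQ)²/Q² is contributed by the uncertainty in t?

41.8%

(δQ/Q)² = (1·δV/V)² + (-1·δt/t)²
  V term: (1×0.0924)² = 0.00853
  t term: (-1×0.0783)² = 0.00614
Total = 0.0147. Share from t = 0.00614/0.0147 = 0.418.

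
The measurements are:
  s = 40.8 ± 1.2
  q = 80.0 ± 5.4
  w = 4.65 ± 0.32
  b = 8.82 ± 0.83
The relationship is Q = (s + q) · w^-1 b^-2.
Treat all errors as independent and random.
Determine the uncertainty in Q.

0.0686

Let u = s + q = 121. δu = √(δs² + δq²) = √(1.44 + 29.2) = 5.53, so δu/u = 0.0458.
Q is then a monomial in u, w, b:
δQ/Q = √((δu/u)² + (-1·δw/w)² + (-2·δb/b)²) = √(0.00210 + 0.00474 + 0.0354) = 0.206
Q = 0.334, so δQ = 0.206 × 0.334 = 0.0686.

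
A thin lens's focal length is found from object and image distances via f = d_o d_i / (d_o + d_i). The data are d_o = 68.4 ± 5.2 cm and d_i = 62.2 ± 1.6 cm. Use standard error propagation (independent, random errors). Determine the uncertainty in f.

1.26 cm

∂f/∂d_o = (d_i/(d_o+d_i))² = 0.227;  ∂f/∂d_i = (d_o/(d_o+d_i))² = 0.274
δf = √((∂f/∂d_o · δd_o)² + (∂f/∂d_i · δd_i)²) = √(1.39 + 0.193) = 1.26 cm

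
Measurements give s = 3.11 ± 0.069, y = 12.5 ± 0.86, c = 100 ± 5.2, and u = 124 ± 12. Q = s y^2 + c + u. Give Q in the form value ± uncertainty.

710 ± 69.0

Let p = s·y^2 = 486. δp/p = √((1·δs/s)² + (2·δy/y)²) = √(0.000492 + 0.0189) = 0.139, so δp = 67.7.
Q = p + c + u: δQ = √(δp² + δc² + δu²) = √(4590 + 27.0 + 144) = 69.0
Q = 710.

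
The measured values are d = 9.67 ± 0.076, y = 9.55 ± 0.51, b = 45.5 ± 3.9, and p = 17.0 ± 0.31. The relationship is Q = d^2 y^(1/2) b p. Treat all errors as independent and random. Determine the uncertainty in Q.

Each factor contributes (exponent × relative error)² to (δQ/Q)²:
  (2·δd/d)² = (2×0.00786)² = 0.000247;  (½·δy/y)² = (0.5×0.0534)² = 0.000713;  (1·δb/b)² = (1×0.0857)² = 0.00735;  (1·δp/p)² = (1×0.0182)² = 0.000333
δQ/Q = √(0.00864) = 0.0929
Q = 2.24e+05, so δQ = 0.0929 × 2.24e+05 = 20800.

20800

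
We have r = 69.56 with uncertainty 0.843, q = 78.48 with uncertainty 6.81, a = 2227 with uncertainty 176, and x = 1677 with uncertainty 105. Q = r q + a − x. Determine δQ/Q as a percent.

8.66%

Let p = r·q = 5459. δp/p = √((1·δr/r)² + (1·δq/q)²) = √(0.000147 + 0.00753) = 0.0876, so δp = 478.
Q = p + a − x: δQ = √(δp² + δa² + δx²) = √(2.29e+05 + 31000 + 11000) = 520
Q = 6009, so δQ/Q = 520/6009 = 0.0866.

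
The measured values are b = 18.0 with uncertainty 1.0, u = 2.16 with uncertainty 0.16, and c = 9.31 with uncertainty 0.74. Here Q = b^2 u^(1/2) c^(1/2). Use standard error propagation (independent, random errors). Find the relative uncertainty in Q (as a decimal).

Relative error in a monomial: (δQ/Q)² = Σ (nᵢ · δxᵢ/xᵢ)².
  (2·δb/b)² = (2×0.0556)² = 0.0123;  (½·δu/u)² = (0.5×0.0741)² = 0.00137;  (½·δc/c)² = (0.5×0.0795)² = 0.00158
δQ/Q = √(0.0153) = 0.124

0.124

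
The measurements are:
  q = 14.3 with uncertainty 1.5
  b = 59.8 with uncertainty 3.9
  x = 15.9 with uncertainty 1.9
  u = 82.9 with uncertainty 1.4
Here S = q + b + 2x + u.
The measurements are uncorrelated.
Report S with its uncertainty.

For a sum/difference, combine absolute errors in quadrature:
  (δq)² = 2.25;  (δb)² = 15.2;  (2·δx)² = 14.4;  (δu)² = 1.96
δS = √(33.9) = 5.82
S = 189.

189 ± 5.82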